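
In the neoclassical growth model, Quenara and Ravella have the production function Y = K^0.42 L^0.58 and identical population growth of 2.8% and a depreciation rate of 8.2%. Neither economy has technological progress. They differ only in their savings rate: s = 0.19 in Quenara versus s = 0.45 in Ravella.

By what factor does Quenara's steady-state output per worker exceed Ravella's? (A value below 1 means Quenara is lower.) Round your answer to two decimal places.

ratio ≈ 0.54

Steady-state y* = [s/(n + δ)]^(α/(1−α)), so the ratio is [ (s_Q/(n + δ)_Q) / (s_R/(n + δ)_R) ]^0.7241.
s_Q/(n + δ)_Q = 0.19/0.110 = 1.7273; s_R/(n + δ)_R = 0.45/0.110 = 4.0909.
Ratio = (1.7273/4.0909)^0.7241 = 0.4222^0.7241 ≈ 0.5356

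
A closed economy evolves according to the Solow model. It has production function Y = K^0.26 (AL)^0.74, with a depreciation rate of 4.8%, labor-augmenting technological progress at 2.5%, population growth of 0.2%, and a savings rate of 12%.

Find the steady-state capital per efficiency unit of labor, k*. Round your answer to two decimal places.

k* = 1.89

Steady state requires s·f(k) = (n + g + δ)·k, i.e. s·k^α = (n + g + δ)·k.
Dividing both sides by k: k^(1−α) = s / (n + g + δ).
k^0.74 = 0.12 / (0.002 + 0.025 + 0.048) = 0.12 / 0.075 = 1.6000
k* = 1.6000^(1/0.74) ≈ 1.8873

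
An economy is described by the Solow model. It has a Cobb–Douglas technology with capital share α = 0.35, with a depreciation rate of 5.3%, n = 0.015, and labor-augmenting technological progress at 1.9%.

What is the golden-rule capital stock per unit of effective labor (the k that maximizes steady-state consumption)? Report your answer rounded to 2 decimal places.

The golden rule sets f'(k) = n + g + δ, i.e. α·k^(α−1) = n + g + δ.
So k^(1−α) = α / (n + g + δ) = 0.35 / 0.087 = 4.0230.
k_gold = 4.0230^(1/0.65) ≈ 8.5129

k_gold ≈ 8.51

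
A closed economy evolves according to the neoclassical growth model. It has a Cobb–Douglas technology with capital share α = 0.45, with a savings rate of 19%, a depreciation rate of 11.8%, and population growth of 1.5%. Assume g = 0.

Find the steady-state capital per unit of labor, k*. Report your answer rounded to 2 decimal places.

k* ≈ 1.91

In steady state, investment equals break-even investment: s·k^α = (n + δ)·k.
Dividing both sides by k: k^(1−α) = s / (n + δ).
k^0.55 = 0.19 / (0.015 + 0.118) = 0.19 / 0.133 = 1.4286
k* = 1.4286^(1/0.55) ≈ 1.9127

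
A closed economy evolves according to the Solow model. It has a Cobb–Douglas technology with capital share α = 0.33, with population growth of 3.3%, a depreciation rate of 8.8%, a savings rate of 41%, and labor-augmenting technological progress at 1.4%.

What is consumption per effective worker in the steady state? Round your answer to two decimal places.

c* ≈ 1.02

At the steady state, Δk = 0, so s·k^α = (n + g + δ)·k.
Rearranging, k^(1−α) = s / (n + g + δ).
k^0.67 = 0.41 / (0.033 + 0.014 + 0.088) = 0.41 / 0.135 = 3.0370
k* = 3.0370^(1/0.67) ≈ 5.2489
y* = (k*)^α = 5.2489^0.33 ≈ 1.7283
c* = (1 − s)·y* = (1 − 0.41) × 1.7283 ≈ 1.0197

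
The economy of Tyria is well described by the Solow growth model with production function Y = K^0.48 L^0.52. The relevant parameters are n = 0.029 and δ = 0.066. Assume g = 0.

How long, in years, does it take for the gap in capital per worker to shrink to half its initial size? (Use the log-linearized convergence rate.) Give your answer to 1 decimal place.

Near the steady state the convergence rate is λ = (1 − α)(n + δ).
λ = (1 − 0.48) × 0.095 = 0.52 × 0.095 = 0.0494
Half-life = ln 2 / λ = 0.6931 / 0.0494 ≈ 14.03 years

half-life ≈ 14.0 years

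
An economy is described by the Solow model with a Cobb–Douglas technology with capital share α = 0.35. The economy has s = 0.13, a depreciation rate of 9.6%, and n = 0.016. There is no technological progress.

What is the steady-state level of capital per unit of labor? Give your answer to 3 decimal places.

At the steady state, Δk = 0, so s·k^α = (n + δ)·k.
Dividing both sides by k: k^(1−α) = s / (n + δ).
k^0.65 = 0.13 / (0.016 + 0.096) = 0.13 / 0.112 = 1.1607
k* = 1.1607^(1/0.65) ≈ 1.2577

k* ≈ 1.258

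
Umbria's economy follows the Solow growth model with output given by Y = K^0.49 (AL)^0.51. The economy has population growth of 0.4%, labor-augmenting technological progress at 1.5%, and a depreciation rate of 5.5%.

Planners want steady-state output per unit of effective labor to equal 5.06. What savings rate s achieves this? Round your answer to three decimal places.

s ≈ 0.400

In steady state, investment equals break-even investment: s·k^α = (n + g + δ)·k.
Since y* = [s/(n + g + δ)]^(α/(1−α)), we have s/(n + g + δ) = (y*)^((1−α)/α) = 5.06^1.0408 = 5.4060.
Therefore s = 5.4060 × (n + g + δ) = 5.4060 × 0.074 = 0.4000.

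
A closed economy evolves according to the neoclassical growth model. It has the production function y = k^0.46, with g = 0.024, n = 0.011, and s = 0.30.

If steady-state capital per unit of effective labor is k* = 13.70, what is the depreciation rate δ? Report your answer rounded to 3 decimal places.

Steady state requires s·f(k) = (n + g + δ)·k, i.e. s·k^α = (n + g + δ)·k.
So s / (n + g + δ) = (k*)^(1−α) = 13.70^0.54 = 4.1099.
Therefore n + g + δ = s / 4.1099 = 0.30 / 4.1099 = 0.0730, so δ = 0.0730 − 0.035 = 0.0380.

δ ≈ 0.038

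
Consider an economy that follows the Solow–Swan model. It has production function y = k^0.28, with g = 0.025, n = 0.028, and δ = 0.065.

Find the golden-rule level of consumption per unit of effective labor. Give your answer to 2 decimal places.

c_gold ≈ 1.01

At the golden rule, f'(k) = n + g + δ, so α·k^(α−1) = n + g + δ and k_gold = (α/(n + g + δ))^(1/(1−α)).
k_gold = (0.28/0.118)^(1/0.72) = 2.3729^1.3889 ≈ 3.3207
c_gold = f(k_gold) − (n + g + δ)·k_gold = 1.3994 − 0.118×3.3207 ≈ 1.0076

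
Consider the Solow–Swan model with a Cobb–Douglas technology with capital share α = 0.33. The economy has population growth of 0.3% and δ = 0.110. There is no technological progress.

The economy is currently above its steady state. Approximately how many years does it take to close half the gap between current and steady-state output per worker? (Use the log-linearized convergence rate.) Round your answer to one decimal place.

about 9.2 years

Near the steady state the convergence rate is λ = (1 − α)(n + δ).
λ = (1 − 0.33) × 0.113 = 0.67 × 0.113 = 0.07571
Half-life = ln 2 / λ = 0.6931 / 0.07571 ≈ 9.15 years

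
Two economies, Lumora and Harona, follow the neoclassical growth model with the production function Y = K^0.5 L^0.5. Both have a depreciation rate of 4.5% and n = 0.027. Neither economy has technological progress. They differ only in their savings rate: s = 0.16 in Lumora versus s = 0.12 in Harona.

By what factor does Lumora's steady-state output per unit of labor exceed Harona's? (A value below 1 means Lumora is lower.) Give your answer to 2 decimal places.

y*_L / y*_H ≈ 1.33

Steady-state y* = [s/(n + δ)]^(α/(1−α)), so the ratio is [ (s_L/(n + δ)_L) / (s_H/(n + δ)_H) ]^1.
s_L/(n + δ)_L = 0.16/0.072 = 2.2222; s_H/(n + δ)_H = 0.12/0.072 = 1.6667.
Ratio = (2.2222/1.6667)^1 = 1.3333^1 ≈ 1.3333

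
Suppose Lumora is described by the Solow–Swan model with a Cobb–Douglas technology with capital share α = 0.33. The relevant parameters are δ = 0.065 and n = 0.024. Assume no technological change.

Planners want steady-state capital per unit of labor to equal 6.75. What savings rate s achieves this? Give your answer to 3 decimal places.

s ≈ 0.320

At the steady state, Δk = 0, so s·k^α = (n + δ)·k.
So s / (n + δ) = (k*)^(1−α) = 6.75^0.67 = 3.5945.
Therefore s = 3.5945 × (n + δ) = 3.5945 × 0.089 = 0.3199.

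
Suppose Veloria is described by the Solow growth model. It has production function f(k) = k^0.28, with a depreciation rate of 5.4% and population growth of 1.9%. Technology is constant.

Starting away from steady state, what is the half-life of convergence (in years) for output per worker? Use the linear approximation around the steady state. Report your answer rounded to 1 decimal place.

Near the steady state the convergence rate is λ = (1 − α)(n + δ).
λ = (1 − 0.28) × 0.073 = 0.72 × 0.073 = 0.05256
Half-life = ln 2 / λ = 0.6931 / 0.05256 ≈ 13.19 years

about 13.2 years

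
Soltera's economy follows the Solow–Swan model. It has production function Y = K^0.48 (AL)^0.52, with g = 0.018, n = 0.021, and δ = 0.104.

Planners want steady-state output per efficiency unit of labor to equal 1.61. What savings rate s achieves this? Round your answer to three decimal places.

s ≈ 0.240

In steady state, investment equals break-even investment: s·k^α = (n + g + δ)·k.
Since y* = [s/(n + g + δ)]^(α/(1−α)), we have s/(n + g + δ) = (y*)^((1−α)/α) = 1.61^1.0833 = 1.6752.
Therefore s = 1.6752 × (n + g + δ) = 1.6752 × 0.143 = 0.2396.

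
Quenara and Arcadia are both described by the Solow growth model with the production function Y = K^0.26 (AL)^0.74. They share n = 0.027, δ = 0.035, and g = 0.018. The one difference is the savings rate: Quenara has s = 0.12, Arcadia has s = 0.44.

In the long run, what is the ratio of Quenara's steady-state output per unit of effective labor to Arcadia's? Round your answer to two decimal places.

ratio ≈ 0.63

Steady-state y* = [s/(n + g + δ)]^(α/(1−α)), so the ratio is [ (s_Q/(n + g + δ)_Q) / (s_A/(n + g + δ)_A) ]^0.3514.
s_Q/(n + g + δ)_Q = 0.12/0.080 = 1.5000; s_A/(n + g + δ)_A = 0.44/0.080 = 5.5000.
Ratio = (1.5000/5.5000)^0.3514 = 0.2727^0.3514 ≈ 0.6334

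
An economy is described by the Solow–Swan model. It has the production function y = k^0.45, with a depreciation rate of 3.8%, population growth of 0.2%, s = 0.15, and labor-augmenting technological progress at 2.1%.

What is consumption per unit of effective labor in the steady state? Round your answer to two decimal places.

c* = 1.77

At the steady state, Δk = 0, so s·k^α = (n + g + δ)·k.
Dividing both sides by k: k^(1−α) = s / (n + g + δ).
k^0.55 = 0.15 / (0.002 + 0.021 + 0.038) = 0.15 / 0.061 = 2.4590
k* = 2.4590^(1/0.55) ≈ 5.1342
y* = (k*)^α = 5.1342^0.45 ≈ 2.0879
c* = (1 − s)·y* = (1 − 0.15) × 2.0879 ≈ 1.7747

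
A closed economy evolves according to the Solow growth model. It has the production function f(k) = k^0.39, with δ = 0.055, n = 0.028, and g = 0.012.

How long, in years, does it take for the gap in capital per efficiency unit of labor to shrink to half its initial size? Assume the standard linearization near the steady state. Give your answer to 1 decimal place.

Near the steady state the convergence rate is λ = (1 − α)(n + g + δ).
λ = (1 − 0.39) × 0.095 = 0.61 × 0.095 = 0.05795
Half-life = ln 2 / λ = 0.6931 / 0.05795 ≈ 11.96 years

about 12.0 years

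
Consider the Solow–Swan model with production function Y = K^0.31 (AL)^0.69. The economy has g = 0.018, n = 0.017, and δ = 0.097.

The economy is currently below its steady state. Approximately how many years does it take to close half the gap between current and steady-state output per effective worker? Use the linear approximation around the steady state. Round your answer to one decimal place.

Near the steady state the convergence rate is λ = (1 − α)(n + g + δ).
λ = (1 − 0.31) × 0.132 = 0.69 × 0.132 = 0.09108
Half-life = ln 2 / λ = 0.6931 / 0.09108 ≈ 7.61 years

half-life ≈ 7.6 years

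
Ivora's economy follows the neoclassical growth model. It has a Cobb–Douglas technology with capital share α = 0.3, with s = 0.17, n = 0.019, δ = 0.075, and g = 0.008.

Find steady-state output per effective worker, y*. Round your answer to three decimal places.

Steady state requires s·f(k) = (n + g + δ)·k, i.e. s·k^α = (n + g + δ)·k.
Rearranging, k^(1−α) = s / (n + g + δ).
k^0.7 = 0.17 / (0.019 + 0.008 + 0.075) = 0.17 / 0.102 = 1.6667
k* = 1.6667^(1/0.7) ≈ 2.0746
y* = (k*)^α = 2.0746^0.3 ≈ 1.2447

y* ≈ 1.245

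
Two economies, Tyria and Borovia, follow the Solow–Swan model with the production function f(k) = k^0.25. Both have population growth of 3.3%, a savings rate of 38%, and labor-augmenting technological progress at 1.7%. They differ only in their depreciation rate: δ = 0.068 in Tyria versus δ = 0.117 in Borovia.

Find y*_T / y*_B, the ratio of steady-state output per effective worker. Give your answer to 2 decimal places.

Steady-state y* = [s/(n + g + δ)]^(α/(1−α)), so the ratio is [ (s_T/(n + g + δ)_T) / (s_B/(n + g + δ)_B) ]^0.3333.
s_T/(n + g + δ)_T = 0.38/0.118 = 3.2203; s_B/(n + g + δ)_B = 0.38/0.167 = 2.2754.
Ratio = (3.2203/2.2754)^0.3333 = 1.4153^0.3333 ≈ 1.1227

ratio ≈ 1.12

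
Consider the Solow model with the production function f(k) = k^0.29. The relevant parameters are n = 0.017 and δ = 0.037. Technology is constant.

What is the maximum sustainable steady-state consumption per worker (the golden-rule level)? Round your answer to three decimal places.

At the golden rule, f'(k) = n + δ, so α·k^(α−1) = n + δ and k_gold = (α/(n + δ))^(1/(1−α)).
k_gold = (0.29/0.054)^(1/0.71) = 5.3704^1.4085 ≈ 10.6712
c_gold = f(k_gold) − (n + δ)·k_gold = 1.9869 − 0.054×10.6712 ≈ 1.4107

c_gold ≈ 1.411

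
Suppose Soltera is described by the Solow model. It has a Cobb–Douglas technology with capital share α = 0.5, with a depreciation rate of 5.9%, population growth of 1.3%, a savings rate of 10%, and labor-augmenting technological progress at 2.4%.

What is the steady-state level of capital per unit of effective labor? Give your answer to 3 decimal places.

k* ≈ 1.085

In steady state, investment equals break-even investment: s·k^α = (n + g + δ)·k.
Dividing both sides by k: k^(1−α) = s / (n + g + δ).
k^0.5 = 0.10 / (0.013 + 0.024 + 0.059) = 0.10 / 0.096 = 1.0417
k* = 1.0417^(1/0.5) ≈ 1.0851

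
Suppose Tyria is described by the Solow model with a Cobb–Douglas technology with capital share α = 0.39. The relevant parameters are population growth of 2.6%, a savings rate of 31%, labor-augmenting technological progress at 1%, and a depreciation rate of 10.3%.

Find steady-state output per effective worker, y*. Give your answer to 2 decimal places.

y* = 1.67

At the steady state, Δk = 0, so s·k^α = (n + g + δ)·k.
Rearranging, k^(1−α) = s / (n + g + δ).
k^0.61 = 0.31 / (0.026 + 0.010 + 0.103) = 0.31 / 0.139 = 2.2302
k* = 2.2302^(1/0.61) ≈ 3.7244
y* = (k*)^α = 3.7244^0.39 ≈ 1.6700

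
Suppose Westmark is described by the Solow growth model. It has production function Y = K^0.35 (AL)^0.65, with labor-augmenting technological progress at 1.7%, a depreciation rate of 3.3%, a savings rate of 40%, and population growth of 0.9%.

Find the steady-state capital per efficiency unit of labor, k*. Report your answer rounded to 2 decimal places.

At the steady state, Δk = 0, so s·k^α = (n + g + δ)·k.
Dividing both sides by k: k^(1−α) = s / (n + g + δ).
k^0.65 = 0.40 / (0.009 + 0.017 + 0.033) = 0.40 / 0.059 = 6.7797
k* = 6.7797^(1/0.65) ≈ 19.0014

k* ≈ 19.00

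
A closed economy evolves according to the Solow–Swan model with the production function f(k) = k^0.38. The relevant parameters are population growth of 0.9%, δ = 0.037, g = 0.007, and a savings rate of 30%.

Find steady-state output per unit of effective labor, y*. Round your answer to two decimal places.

At the steady state, Δk = 0, so s·k^α = (n + g + δ)·k.
Dividing both sides by k: k^(1−α) = s / (n + g + δ).
k^0.62 = 0.30 / (0.009 + 0.007 + 0.037) = 0.30 / 0.053 = 5.6604
k* = 5.6604^(1/0.62) ≈ 16.3783
y* = (k*)^α = 16.3783^0.38 ≈ 2.8935

y* = 2.89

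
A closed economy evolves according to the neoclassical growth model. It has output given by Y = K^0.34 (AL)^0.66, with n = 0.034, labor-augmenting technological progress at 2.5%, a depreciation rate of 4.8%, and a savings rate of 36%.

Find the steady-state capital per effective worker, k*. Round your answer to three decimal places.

At the steady state, Δk = 0, so s·k^α = (n + g + δ)·k.
Rearranging, k^(1−α) = s / (n + g + δ).
k^0.66 = 0.36 / (0.034 + 0.025 + 0.048) = 0.36 / 0.107 = 3.3645
k* = 3.3645^(1/0.66) ≈ 6.2859

k* = 6.286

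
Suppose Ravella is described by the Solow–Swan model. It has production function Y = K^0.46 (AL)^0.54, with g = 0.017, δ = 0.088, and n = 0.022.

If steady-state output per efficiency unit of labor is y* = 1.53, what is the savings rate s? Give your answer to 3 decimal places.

In steady state, investment equals break-even investment: s·k^α = (n + g + δ)·k.
Since y* = [s/(n + g + δ)]^(α/(1−α)), we have s/(n + g + δ) = (y*)^((1−α)/α) = 1.53^1.1739 = 1.6474.
Therefore s = 1.6474 × (n + g + δ) = 1.6474 × 0.127 = 0.2092.

s ≈ 0.209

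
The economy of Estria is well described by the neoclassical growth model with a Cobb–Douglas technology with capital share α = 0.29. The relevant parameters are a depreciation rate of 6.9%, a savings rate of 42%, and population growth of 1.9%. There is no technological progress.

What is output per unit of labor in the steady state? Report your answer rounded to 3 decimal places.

Steady state requires s·f(k) = (n + δ)·k, i.e. s·k^α = (n + δ)·k.
Rearranging, k^(1−α) = s / (n + δ).
k^0.71 = 0.42 / (0.019 + 0.069) = 0.42 / 0.088 = 4.7727
k* = 4.7727^(1/0.71) ≈ 9.0366
y* = (k*)^α = 9.0366^0.29 ≈ 1.8934

y* ≈ 1.893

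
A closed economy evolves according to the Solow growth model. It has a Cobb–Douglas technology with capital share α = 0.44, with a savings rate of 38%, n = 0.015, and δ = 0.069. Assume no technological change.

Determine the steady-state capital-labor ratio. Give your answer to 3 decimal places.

k* = 14.810

At the steady state, Δk = 0, so s·k^α = (n + δ)·k.
Dividing both sides by k: k^(1−α) = s / (n + δ).
k^0.56 = 0.38 / (0.015 + 0.069) = 0.38 / 0.084 = 4.5238
k* = 4.5238^(1/0.56) ≈ 14.8095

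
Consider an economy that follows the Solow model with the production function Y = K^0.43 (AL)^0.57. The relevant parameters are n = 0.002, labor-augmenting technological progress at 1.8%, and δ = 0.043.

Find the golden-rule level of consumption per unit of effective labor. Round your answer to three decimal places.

c_gold ≈ 2.427

At the golden rule, f'(k) = n + g + δ, so α·k^(α−1) = n + g + δ and k_gold = (α/(n + g + δ))^(1/(1−α)).
k_gold = (0.43/0.063)^(1/0.57) = 6.8254^1.7544 ≈ 29.0666
c_gold = f(k_gold) − (n + g + δ)·k_gold = 4.2585 − 0.063×29.0666 ≈ 2.4273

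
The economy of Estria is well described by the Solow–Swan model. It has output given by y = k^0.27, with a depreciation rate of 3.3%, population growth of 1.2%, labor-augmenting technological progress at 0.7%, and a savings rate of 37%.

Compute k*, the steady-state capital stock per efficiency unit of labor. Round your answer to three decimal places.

At the steady state, Δk = 0, so s·k^α = (n + g + δ)·k.
Rearranging, k^(1−α) = s / (n + g + δ).
k^0.73 = 0.37 / (0.012 + 0.007 + 0.033) = 0.37 / 0.052 = 7.1154
k* = 7.1154^(1/0.73) ≈ 14.7027

k* = 14.703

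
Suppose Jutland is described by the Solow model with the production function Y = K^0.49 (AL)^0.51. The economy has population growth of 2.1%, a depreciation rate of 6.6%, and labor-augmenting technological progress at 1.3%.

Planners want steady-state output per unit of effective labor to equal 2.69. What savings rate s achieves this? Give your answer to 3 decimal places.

s ≈ 0.280

Steady state requires s·f(k) = (n + g + δ)·k, i.e. s·k^α = (n + g + δ)·k.
Since y* = [s/(n + g + δ)]^(α/(1−α)), we have s/(n + g + δ) = (y*)^((1−α)/α) = 2.69^1.0408 = 2.8008.
Therefore s = 2.8008 × (n + g + δ) = 2.8008 × 0.100 = 0.2801.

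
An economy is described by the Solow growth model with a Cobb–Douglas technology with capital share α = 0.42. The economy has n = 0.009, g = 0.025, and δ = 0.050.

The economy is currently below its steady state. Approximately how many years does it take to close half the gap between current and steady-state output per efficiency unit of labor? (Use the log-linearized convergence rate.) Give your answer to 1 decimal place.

Near the steady state the convergence rate is λ = (1 − α)(n + g + δ).
λ = (1 − 0.42) × 0.084 = 0.58 × 0.084 = 0.04872
Half-life = ln 2 / λ = 0.6931 / 0.04872 ≈ 14.23 years

about 14.2 years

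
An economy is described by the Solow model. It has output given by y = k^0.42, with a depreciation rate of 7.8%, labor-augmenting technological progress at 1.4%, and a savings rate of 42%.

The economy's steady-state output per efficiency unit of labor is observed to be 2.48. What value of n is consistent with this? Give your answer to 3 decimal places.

Steady state requires s·f(k) = (n + g + δ)·k, i.e. s·k^α = (n + g + δ)·k.
Since y* = [s/(n + g + δ)]^(α/(1−α)), we have s/(n + g + δ) = (y*)^((1−α)/α) = 2.48^1.381 = 3.5054.
Therefore n + g + δ = s / 3.5054 = 0.42 / 3.5054 = 0.1198, so n = 0.1198 − 0.092 = 0.0278.

n ≈ 0.028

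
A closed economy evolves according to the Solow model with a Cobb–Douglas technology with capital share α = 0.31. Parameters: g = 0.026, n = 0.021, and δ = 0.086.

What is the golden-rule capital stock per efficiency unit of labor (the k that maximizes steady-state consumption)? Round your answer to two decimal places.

k_gold ≈ 3.41

The golden rule sets f'(k) = n + g + δ, i.e. α·k^(α−1) = n + g + δ.
So k^(1−α) = α / (n + g + δ) = 0.31 / 0.133 = 2.3308.
k_gold = 2.3308^(1/0.69) ≈ 3.4089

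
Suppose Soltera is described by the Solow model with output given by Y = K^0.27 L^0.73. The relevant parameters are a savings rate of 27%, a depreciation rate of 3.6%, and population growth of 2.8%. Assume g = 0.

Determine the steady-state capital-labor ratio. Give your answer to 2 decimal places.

k* = 7.18

At the steady state, Δk = 0, so s·k^α = (n + δ)·k.
Dividing both sides by k: k^(1−α) = s / (n + δ).
k^0.73 = 0.27 / (0.028 + 0.036) = 0.27 / 0.064 = 4.2188
k* = 4.2188^(1/0.73) ≈ 7.1849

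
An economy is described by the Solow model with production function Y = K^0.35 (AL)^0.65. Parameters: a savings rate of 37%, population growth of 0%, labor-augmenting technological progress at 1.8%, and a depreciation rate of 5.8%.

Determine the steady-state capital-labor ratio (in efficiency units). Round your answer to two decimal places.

k* ≈ 11.42

Steady state requires s·f(k) = (n + g + δ)·k, i.e. s·k^α = (n + g + δ)·k.
Dividing both sides by k: k^(1−α) = s / (n + g + δ).
k^0.65 = 0.37 / (0.000 + 0.018 + 0.058) = 0.37 / 0.076 = 4.8684
k* = 4.8684^(1/0.65) ≈ 11.4161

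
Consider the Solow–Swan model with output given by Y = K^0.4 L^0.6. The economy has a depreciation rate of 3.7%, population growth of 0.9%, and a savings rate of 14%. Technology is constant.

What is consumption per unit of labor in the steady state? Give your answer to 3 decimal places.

Steady state requires s·f(k) = (n + δ)·k, i.e. s·k^α = (n + δ)·k.
Rearranging, k^(1−α) = s / (n + δ).
k^0.6 = 0.14 / (0.009 + 0.037) = 0.14 / 0.046 = 3.0435
k* = 3.0435^(1/0.6) ≈ 6.3918
y* = (k*)^α = 6.3918^0.4 ≈ 2.1001
c* = (1 − s)·y* = (1 − 0.14) × 2.1001 ≈ 1.8061

c* = 1.806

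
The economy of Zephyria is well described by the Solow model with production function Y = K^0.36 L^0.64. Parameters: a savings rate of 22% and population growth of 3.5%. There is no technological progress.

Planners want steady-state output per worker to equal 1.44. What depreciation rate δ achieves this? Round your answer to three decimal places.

δ ≈ 0.080

In steady state, investment equals break-even investment: s·k^α = (n + δ)·k.
Since y* = [s/(n + δ)]^(α/(1−α)), we have s/(n + δ) = (y*)^((1−α)/α) = 1.44^1.7778 = 1.9122.
Therefore n + δ = s / 1.9122 = 0.22 / 1.9122 = 0.1151, so δ = 0.1151 − 0.035 = 0.0801.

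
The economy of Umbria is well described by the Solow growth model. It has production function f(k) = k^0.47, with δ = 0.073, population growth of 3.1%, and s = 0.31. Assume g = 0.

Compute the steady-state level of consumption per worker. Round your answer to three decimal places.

In steady state, investment equals break-even investment: s·k^α = (n + δ)·k.
Dividing both sides by k: k^(1−α) = s / (n + δ).
k^0.53 = 0.31 / (0.031 + 0.073) = 0.31 / 0.104 = 2.9808
k* = 2.9808^(1/0.53) ≈ 7.8518
y* = (k*)^α = 7.8518^0.47 ≈ 2.6341
c* = (1 − s)·y* = (1 − 0.31) × 2.6341 ≈ 1.8175

c* = 1.818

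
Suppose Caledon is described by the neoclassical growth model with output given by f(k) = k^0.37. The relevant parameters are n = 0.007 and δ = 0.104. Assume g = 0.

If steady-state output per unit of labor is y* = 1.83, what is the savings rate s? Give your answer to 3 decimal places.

Steady state requires s·f(k) = (n + δ)·k, i.e. s·k^α = (n + δ)·k.
Since y* = [s/(n + δ)]^(α/(1−α)), we have s/(n + δ) = (y*)^((1−α)/α) = 1.83^1.7027 = 2.7982.
Therefore s = 2.7982 × (n + δ) = 2.7982 × 0.111 = 0.3106.

s ≈ 0.311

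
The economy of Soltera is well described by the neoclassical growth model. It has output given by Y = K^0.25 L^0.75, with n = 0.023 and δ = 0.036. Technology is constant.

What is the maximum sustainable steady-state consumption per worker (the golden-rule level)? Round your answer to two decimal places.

c_gold ≈ 1.21

At the golden rule, f'(k) = n + δ, so α·k^(α−1) = n + δ and k_gold = (α/(n + δ))^(1/(1−α)).
k_gold = (0.25/0.059)^(1/0.75) = 4.2373^1.3333 ≈ 6.8564
c_gold = f(k_gold) − (n + δ)·k_gold = 1.6182 − 0.059×6.8564 ≈ 1.2137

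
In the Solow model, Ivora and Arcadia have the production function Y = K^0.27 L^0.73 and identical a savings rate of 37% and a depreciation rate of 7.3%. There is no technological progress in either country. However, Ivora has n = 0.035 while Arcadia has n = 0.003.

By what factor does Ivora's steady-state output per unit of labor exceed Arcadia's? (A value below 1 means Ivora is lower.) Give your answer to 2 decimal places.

Steady-state y* = [s/(n + δ)]^(α/(1−α)), so the ratio is [ (s_I/(n + δ)_I) / (s_A/(n + δ)_A) ]^0.3699.
s_I/(n + δ)_I = 0.37/0.108 = 3.4259; s_A/(n + δ)_A = 0.37/0.076 = 4.8684.
Ratio = (3.4259/4.8684)^0.3699 = 0.7037^0.3699 ≈ 0.8781

ratio ≈ 0.88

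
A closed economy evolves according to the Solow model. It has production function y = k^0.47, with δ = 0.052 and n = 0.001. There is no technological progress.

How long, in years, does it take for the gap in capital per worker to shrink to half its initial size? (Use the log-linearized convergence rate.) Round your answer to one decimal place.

Near the steady state the convergence rate is λ = (1 − α)(n + δ).
λ = (1 − 0.47) × 0.053 = 0.53 × 0.053 = 0.02809
Half-life = ln 2 / λ = 0.6931 / 0.02809 ≈ 24.67 years

t_½ ≈ 24.7 years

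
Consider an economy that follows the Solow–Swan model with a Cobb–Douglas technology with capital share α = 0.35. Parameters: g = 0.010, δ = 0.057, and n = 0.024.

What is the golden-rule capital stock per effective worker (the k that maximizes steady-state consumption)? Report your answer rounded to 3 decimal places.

k_gold ≈ 7.944

The golden rule sets f'(k) = n + g + δ, i.e. α·k^(α−1) = n + g + δ.
So k^(1−α) = α / (n + g + δ) = 0.35 / 0.091 = 3.8462.
k_gold = 3.8462^(1/0.65) ≈ 7.9442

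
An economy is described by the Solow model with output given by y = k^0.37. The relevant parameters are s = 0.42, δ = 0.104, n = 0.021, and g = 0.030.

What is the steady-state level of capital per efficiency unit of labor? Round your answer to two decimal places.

At the steady state, Δk = 0, so s·k^α = (n + g + δ)·k.
Dividing both sides by k: k^(1−α) = s / (n + g + δ).
k^0.63 = 0.42 / (0.021 + 0.030 + 0.104) = 0.42 / 0.155 = 2.7097
k* = 2.7097^(1/0.63) ≈ 4.8660

k* = 4.87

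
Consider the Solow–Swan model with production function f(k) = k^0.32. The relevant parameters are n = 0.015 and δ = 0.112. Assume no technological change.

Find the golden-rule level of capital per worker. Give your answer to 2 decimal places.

k_gold ≈ 3.89

The golden rule sets f'(k) = n + δ, i.e. α·k^(α−1) = n + δ.
So k^(1−α) = α / (n + δ) = 0.32 / 0.127 = 2.5197.
k_gold = 2.5197^(1/0.68) ≈ 3.8924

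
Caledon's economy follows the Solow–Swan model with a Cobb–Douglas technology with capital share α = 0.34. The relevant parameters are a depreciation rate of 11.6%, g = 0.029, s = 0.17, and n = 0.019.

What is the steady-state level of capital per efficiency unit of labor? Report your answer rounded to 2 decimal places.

At the steady state, Δk = 0, so s·k^α = (n + g + δ)·k.
Dividing both sides by k: k^(1−α) = s / (n + g + δ).
k^0.66 = 0.17 / (0.019 + 0.029 + 0.116) = 0.17 / 0.164 = 1.0366
k* = 1.0366^(1/0.66) ≈ 1.0560

k* ≈ 1.06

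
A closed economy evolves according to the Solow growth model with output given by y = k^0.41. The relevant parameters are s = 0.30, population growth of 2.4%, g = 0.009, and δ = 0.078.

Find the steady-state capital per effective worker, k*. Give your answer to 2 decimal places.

k* = 5.39

At the steady state, Δk = 0, so s·k^α = (n + g + δ)·k.
Rearranging, k^(1−α) = s / (n + g + δ).
k^0.59 = 0.30 / (0.024 + 0.009 + 0.078) = 0.30 / 0.111 = 2.7027
k* = 2.7027^(1/0.59) ≈ 5.3934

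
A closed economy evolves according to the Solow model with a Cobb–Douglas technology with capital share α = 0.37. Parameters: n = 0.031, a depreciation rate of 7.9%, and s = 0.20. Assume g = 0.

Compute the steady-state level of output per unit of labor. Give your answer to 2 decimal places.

Steady state requires s·f(k) = (n + δ)·k, i.e. s·k^α = (n + δ)·k.
Rearranging, k^(1−α) = s / (n + δ).
k^0.63 = 0.20 / (0.031 + 0.079) = 0.20 / 0.110 = 1.8182
k* = 1.8182^(1/0.63) ≈ 2.5830
y* = (k*)^α = 2.5830^0.37 ≈ 1.4206

y* ≈ 1.42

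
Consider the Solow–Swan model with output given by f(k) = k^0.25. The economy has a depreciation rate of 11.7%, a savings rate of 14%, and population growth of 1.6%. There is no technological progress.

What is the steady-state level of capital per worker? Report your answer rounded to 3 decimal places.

At the steady state, Δk = 0, so s·k^α = (n + δ)·k.
Dividing both sides by k: k^(1−α) = s / (n + δ).
k^0.75 = 0.14 / (0.016 + 0.117) = 0.14 / 0.133 = 1.0526
k* = 1.0526^(1/0.75) ≈ 1.0707

k* ≈ 1.071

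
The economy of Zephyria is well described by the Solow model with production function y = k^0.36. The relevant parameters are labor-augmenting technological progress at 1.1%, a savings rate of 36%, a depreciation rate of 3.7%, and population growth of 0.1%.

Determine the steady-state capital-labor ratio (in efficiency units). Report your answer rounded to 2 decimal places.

In steady state, investment equals break-even investment: s·k^α = (n + g + δ)·k.
Rearranging, k^(1−α) = s / (n + g + δ).
k^0.64 = 0.36 / (0.001 + 0.011 + 0.037) = 0.36 / 0.049 = 7.3469
k* = 7.3469^(1/0.64) ≈ 22.5573

k* ≈ 22.56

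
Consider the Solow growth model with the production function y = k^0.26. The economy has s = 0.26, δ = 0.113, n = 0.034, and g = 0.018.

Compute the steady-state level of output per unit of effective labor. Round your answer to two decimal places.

Steady state requires s·f(k) = (n + g + δ)·k, i.e. s·k^α = (n + g + δ)·k.
Rearranging, k^(1−α) = s / (n + g + δ).
k^0.74 = 0.26 / (0.034 + 0.018 + 0.113) = 0.26 / 0.165 = 1.5758
k* = 1.5758^(1/0.74) ≈ 1.8488
y* = (k*)^α = 1.8488^0.26 ≈ 1.1733

y* ≈ 1.17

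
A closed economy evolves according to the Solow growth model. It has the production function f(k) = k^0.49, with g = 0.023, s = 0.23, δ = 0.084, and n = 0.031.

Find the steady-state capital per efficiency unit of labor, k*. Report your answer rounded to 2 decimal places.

k* = 2.72

Steady state requires s·f(k) = (n + g + δ)·k, i.e. s·k^α = (n + g + δ)·k.
Rearranging, k^(1−α) = s / (n + g + δ).
k^0.51 = 0.23 / (0.031 + 0.023 + 0.084) = 0.23 / 0.138 = 1.6667
k* = 1.6667^(1/0.51) ≈ 2.7228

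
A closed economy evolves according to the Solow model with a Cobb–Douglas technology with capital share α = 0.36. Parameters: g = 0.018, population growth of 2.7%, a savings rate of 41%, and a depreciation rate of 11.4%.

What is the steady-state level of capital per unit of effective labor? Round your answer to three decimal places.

k* = 4.393

In steady state, investment equals break-even investment: s·k^α = (n + g + δ)·k.
Dividing both sides by k: k^(1−α) = s / (n + g + δ).
k^0.64 = 0.41 / (0.027 + 0.018 + 0.114) = 0.41 / 0.159 = 2.5786
k* = 2.5786^(1/0.64) ≈ 4.3933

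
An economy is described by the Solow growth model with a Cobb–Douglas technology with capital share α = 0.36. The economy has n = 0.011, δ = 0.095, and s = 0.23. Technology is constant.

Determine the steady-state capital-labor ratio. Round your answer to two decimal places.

In steady state, investment equals break-even investment: s·k^α = (n + δ)·k.
Dividing both sides by k: k^(1−α) = s / (n + δ).
k^0.64 = 0.23 / (0.011 + 0.095) = 0.23 / 0.106 = 2.1698
k* = 2.1698^(1/0.64) ≈ 3.3547

k* ≈ 3.35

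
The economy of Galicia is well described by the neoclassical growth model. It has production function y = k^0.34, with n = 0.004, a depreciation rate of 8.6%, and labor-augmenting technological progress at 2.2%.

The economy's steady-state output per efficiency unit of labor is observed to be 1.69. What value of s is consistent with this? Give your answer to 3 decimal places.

s ≈ 0.310

At the steady state, Δk = 0, so s·k^α = (n + g + δ)·k.
Since y* = [s/(n + g + δ)]^(α/(1−α)), we have s/(n + g + δ) = (y*)^((1−α)/α) = 1.69^1.9412 = 2.7693.
Therefore s = 2.7693 × (n + g + δ) = 2.7693 × 0.112 = 0.3102.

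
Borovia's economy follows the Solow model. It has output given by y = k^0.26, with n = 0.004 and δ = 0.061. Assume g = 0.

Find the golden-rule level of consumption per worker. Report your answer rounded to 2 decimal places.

c_gold ≈ 1.20

At the golden rule, f'(k) = n + δ, so α·k^(α−1) = n + δ and k_gold = (α/(n + δ))^(1/(1−α)).
k_gold = (0.26/0.065)^(1/0.74) = 4.0000^1.3514 ≈ 6.5106
c_gold = f(k_gold) − (n + δ)·k_gold = 1.6276 − 0.065×6.5106 ≈ 1.2044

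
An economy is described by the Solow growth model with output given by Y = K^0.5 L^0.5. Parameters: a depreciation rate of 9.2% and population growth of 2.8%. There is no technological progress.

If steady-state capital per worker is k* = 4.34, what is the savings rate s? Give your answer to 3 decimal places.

Steady state requires s·f(k) = (n + δ)·k, i.e. s·k^α = (n + δ)·k.
So s / (n + δ) = (k*)^(1−α) = 4.34^0.5 = 2.0833.
Therefore s = 2.0833 × (n + δ) = 2.0833 × 0.120 = 0.2500.

s ≈ 0.250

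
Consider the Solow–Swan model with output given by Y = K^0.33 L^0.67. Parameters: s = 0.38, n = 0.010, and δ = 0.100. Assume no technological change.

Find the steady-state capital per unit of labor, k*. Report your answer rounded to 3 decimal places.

In steady state, investment equals break-even investment: s·k^α = (n + δ)·k.
Dividing both sides by k: k^(1−α) = s / (n + δ).
k^0.67 = 0.38 / (0.010 + 0.100) = 0.38 / 0.110 = 3.4545
k* = 3.4545^(1/0.67) ≈ 6.3615

k* ≈ 6.362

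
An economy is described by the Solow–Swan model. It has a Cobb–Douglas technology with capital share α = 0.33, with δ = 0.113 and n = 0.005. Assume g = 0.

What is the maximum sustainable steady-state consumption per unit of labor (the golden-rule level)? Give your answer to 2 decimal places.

c_gold ≈ 1.11

At the golden rule, f'(k) = n + δ, so α·k^(α−1) = n + δ and k_gold = (α/(n + δ))^(1/(1−α)).
k_gold = (0.33/0.118)^(1/0.67) = 2.7966^1.4925 ≈ 4.6408
c_gold = f(k_gold) − (n + δ)·k_gold = 1.6595 − 0.118×4.6408 ≈ 1.1119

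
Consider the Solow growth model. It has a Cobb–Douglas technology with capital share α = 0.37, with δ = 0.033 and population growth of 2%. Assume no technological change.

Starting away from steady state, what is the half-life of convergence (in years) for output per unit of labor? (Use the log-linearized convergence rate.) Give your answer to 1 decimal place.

half-life ≈ 20.8 years

Near the steady state the convergence rate is λ = (1 − α)(n + δ).
λ = (1 − 0.37) × 0.053 = 0.63 × 0.053 = 0.03339
Half-life = ln 2 / λ = 0.6931 / 0.03339 ≈ 20.76 years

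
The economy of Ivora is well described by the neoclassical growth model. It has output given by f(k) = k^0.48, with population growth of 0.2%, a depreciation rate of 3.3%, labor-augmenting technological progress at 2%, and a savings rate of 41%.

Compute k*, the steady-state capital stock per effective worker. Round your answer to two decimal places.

In steady state, investment equals break-even investment: s·k^α = (n + g + δ)·k.
Rearranging, k^(1−α) = s / (n + g + δ).
k^0.52 = 0.41 / (0.002 + 0.020 + 0.033) = 0.41 / 0.055 = 7.4545
k* = 7.4545^(1/0.52) ≈ 47.6133

k* ≈ 47.61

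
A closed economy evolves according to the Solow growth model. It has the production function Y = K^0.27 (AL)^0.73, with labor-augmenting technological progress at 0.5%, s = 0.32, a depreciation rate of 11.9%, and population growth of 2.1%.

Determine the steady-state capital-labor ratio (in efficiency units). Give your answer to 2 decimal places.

k* ≈ 2.96

In steady state, investment equals break-even investment: s·k^α = (n + g + δ)·k.
Dividing both sides by k: k^(1−α) = s / (n + g + δ).
k^0.73 = 0.32 / (0.021 + 0.005 + 0.119) = 0.32 / 0.145 = 2.2069
k* = 2.2069^(1/0.73) ≈ 2.9576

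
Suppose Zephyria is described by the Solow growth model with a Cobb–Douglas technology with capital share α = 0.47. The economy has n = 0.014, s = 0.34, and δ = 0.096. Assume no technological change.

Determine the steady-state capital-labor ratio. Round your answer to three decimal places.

In steady state, investment equals break-even investment: s·k^α = (n + δ)·k.
Dividing both sides by k: k^(1−α) = s / (n + δ).
k^0.53 = 0.34 / (0.014 + 0.096) = 0.34 / 0.110 = 3.0909
k* = 3.0909^(1/0.53) ≈ 8.4079

k* ≈ 8.408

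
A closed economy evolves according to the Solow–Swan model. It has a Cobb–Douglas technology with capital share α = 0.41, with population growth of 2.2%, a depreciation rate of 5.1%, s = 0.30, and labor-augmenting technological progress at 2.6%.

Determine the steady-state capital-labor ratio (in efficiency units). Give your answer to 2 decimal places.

At the steady state, Δk = 0, so s·k^α = (n + g + δ)·k.
Rearranging, k^(1−α) = s / (n + g + δ).
k^0.59 = 0.30 / (0.022 + 0.026 + 0.051) = 0.30 / 0.099 = 3.0303
k* = 3.0303^(1/0.59) ≈ 6.5475

k* ≈ 6.55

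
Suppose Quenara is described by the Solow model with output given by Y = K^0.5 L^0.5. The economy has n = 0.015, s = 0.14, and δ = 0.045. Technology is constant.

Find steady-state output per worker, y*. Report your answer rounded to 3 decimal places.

Steady state requires s·f(k) = (n + δ)·k, i.e. s·k^α = (n + δ)·k.
Rearranging, k^(1−α) = s / (n + δ).
k^0.5 = 0.14 / (0.015 + 0.045) = 0.14 / 0.060 = 2.3333
k* = 2.3333^(1/0.5) ≈ 5.4443
y* = (k*)^α = 5.4443^0.5 ≈ 2.3333

y* ≈ 2.333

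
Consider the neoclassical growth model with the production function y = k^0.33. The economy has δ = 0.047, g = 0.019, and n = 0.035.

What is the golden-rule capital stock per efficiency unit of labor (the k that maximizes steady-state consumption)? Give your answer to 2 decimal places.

k_gold ≈ 5.85

The golden rule sets f'(k) = n + g + δ, i.e. α·k^(α−1) = n + g + δ.
So k^(1−α) = α / (n + g + δ) = 0.33 / 0.101 = 3.2673.
k_gold = 3.2673^(1/0.67) ≈ 5.8539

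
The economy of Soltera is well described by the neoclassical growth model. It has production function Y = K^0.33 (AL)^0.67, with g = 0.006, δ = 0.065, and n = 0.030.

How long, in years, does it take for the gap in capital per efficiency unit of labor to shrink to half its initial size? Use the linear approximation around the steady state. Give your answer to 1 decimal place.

Near the steady state the convergence rate is λ = (1 − α)(n + g + δ).
λ = (1 − 0.33) × 0.101 = 0.67 × 0.101 = 0.06767
Half-life = ln 2 / λ = 0.6931 / 0.06767 ≈ 10.24 years

t_½ ≈ 10.2 years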